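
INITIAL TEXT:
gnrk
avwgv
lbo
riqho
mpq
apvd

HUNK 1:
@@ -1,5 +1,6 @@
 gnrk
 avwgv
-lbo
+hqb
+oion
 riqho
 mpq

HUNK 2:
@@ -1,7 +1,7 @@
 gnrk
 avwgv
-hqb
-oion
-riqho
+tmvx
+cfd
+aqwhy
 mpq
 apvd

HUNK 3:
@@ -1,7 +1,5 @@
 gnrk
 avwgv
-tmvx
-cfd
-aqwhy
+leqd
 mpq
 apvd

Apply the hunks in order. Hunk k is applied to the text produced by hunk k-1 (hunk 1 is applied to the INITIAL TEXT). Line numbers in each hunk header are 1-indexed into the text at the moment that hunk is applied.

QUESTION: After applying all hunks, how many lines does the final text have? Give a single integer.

Hunk 1: at line 1 remove [lbo] add [hqb,oion] -> 7 lines: gnrk avwgv hqb oion riqho mpq apvd
Hunk 2: at line 1 remove [hqb,oion,riqho] add [tmvx,cfd,aqwhy] -> 7 lines: gnrk avwgv tmvx cfd aqwhy mpq apvd
Hunk 3: at line 1 remove [tmvx,cfd,aqwhy] add [leqd] -> 5 lines: gnrk avwgv leqd mpq apvd
Final line count: 5

Answer: 5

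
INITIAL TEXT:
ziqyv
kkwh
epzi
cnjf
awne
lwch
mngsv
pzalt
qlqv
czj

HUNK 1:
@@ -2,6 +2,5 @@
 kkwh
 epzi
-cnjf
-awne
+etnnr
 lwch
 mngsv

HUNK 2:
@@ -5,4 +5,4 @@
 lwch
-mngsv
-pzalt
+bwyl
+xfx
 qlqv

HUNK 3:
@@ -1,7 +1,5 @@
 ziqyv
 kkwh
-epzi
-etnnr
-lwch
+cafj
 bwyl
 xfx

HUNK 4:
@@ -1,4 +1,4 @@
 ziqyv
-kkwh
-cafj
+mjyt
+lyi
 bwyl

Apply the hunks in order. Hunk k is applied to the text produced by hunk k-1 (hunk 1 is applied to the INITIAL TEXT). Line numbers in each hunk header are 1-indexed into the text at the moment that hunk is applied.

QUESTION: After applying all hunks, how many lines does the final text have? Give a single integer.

Hunk 1: at line 2 remove [cnjf,awne] add [etnnr] -> 9 lines: ziqyv kkwh epzi etnnr lwch mngsv pzalt qlqv czj
Hunk 2: at line 5 remove [mngsv,pzalt] add [bwyl,xfx] -> 9 lines: ziqyv kkwh epzi etnnr lwch bwyl xfx qlqv czj
Hunk 3: at line 1 remove [epzi,etnnr,lwch] add [cafj] -> 7 lines: ziqyv kkwh cafj bwyl xfx qlqv czj
Hunk 4: at line 1 remove [kkwh,cafj] add [mjyt,lyi] -> 7 lines: ziqyv mjyt lyi bwyl xfx qlqv czj
Final line count: 7

Answer: 7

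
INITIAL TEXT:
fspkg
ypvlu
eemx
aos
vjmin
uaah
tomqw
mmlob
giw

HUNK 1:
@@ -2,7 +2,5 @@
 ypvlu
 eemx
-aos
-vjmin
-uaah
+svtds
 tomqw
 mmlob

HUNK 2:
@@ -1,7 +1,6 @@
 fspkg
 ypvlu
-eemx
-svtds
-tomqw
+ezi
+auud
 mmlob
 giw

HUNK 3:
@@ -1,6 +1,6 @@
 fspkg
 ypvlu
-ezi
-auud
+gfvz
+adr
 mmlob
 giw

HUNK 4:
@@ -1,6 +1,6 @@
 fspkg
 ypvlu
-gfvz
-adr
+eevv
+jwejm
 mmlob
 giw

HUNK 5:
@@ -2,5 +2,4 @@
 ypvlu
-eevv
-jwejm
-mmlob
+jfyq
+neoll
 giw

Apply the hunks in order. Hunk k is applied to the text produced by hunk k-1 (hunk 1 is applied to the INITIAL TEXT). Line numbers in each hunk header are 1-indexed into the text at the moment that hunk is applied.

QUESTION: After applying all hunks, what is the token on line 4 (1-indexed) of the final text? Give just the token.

Answer: neoll

Derivation:
Hunk 1: at line 2 remove [aos,vjmin,uaah] add [svtds] -> 7 lines: fspkg ypvlu eemx svtds tomqw mmlob giw
Hunk 2: at line 1 remove [eemx,svtds,tomqw] add [ezi,auud] -> 6 lines: fspkg ypvlu ezi auud mmlob giw
Hunk 3: at line 1 remove [ezi,auud] add [gfvz,adr] -> 6 lines: fspkg ypvlu gfvz adr mmlob giw
Hunk 4: at line 1 remove [gfvz,adr] add [eevv,jwejm] -> 6 lines: fspkg ypvlu eevv jwejm mmlob giw
Hunk 5: at line 2 remove [eevv,jwejm,mmlob] add [jfyq,neoll] -> 5 lines: fspkg ypvlu jfyq neoll giw
Final line 4: neoll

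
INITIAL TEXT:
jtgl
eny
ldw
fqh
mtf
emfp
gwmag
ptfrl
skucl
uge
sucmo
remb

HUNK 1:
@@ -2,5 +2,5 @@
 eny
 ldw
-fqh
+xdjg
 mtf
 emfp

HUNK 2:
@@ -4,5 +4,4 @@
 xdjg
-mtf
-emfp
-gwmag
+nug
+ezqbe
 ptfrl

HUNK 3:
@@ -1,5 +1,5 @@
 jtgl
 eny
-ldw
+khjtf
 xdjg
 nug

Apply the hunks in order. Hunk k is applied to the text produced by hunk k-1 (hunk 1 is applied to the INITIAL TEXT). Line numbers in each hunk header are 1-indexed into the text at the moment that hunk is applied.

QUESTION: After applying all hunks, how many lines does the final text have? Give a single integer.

Hunk 1: at line 2 remove [fqh] add [xdjg] -> 12 lines: jtgl eny ldw xdjg mtf emfp gwmag ptfrl skucl uge sucmo remb
Hunk 2: at line 4 remove [mtf,emfp,gwmag] add [nug,ezqbe] -> 11 lines: jtgl eny ldw xdjg nug ezqbe ptfrl skucl uge sucmo remb
Hunk 3: at line 1 remove [ldw] add [khjtf] -> 11 lines: jtgl eny khjtf xdjg nug ezqbe ptfrl skucl uge sucmo remb
Final line count: 11

Answer: 11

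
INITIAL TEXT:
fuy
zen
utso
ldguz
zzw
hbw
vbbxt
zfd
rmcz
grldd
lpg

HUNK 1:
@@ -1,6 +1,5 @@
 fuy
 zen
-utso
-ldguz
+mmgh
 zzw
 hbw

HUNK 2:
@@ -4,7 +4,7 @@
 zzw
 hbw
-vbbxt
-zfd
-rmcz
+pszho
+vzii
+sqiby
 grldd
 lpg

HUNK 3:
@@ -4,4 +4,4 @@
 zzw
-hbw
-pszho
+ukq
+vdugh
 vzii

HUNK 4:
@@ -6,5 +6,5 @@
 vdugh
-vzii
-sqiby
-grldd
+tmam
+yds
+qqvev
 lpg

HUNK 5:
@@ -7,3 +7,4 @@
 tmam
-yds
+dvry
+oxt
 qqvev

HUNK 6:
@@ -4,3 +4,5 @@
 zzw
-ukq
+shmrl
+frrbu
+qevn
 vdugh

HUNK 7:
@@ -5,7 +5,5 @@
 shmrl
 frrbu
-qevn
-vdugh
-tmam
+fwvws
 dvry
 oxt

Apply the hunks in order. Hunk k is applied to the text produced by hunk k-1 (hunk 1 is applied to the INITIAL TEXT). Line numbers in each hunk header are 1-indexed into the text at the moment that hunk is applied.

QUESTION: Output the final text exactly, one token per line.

Answer: fuy
zen
mmgh
zzw
shmrl
frrbu
fwvws
dvry
oxt
qqvev
lpg

Derivation:
Hunk 1: at line 1 remove [utso,ldguz] add [mmgh] -> 10 lines: fuy zen mmgh zzw hbw vbbxt zfd rmcz grldd lpg
Hunk 2: at line 4 remove [vbbxt,zfd,rmcz] add [pszho,vzii,sqiby] -> 10 lines: fuy zen mmgh zzw hbw pszho vzii sqiby grldd lpg
Hunk 3: at line 4 remove [hbw,pszho] add [ukq,vdugh] -> 10 lines: fuy zen mmgh zzw ukq vdugh vzii sqiby grldd lpg
Hunk 4: at line 6 remove [vzii,sqiby,grldd] add [tmam,yds,qqvev] -> 10 lines: fuy zen mmgh zzw ukq vdugh tmam yds qqvev lpg
Hunk 5: at line 7 remove [yds] add [dvry,oxt] -> 11 lines: fuy zen mmgh zzw ukq vdugh tmam dvry oxt qqvev lpg
Hunk 6: at line 4 remove [ukq] add [shmrl,frrbu,qevn] -> 13 lines: fuy zen mmgh zzw shmrl frrbu qevn vdugh tmam dvry oxt qqvev lpg
Hunk 7: at line 5 remove [qevn,vdugh,tmam] add [fwvws] -> 11 lines: fuy zen mmgh zzw shmrl frrbu fwvws dvry oxt qqvev lpg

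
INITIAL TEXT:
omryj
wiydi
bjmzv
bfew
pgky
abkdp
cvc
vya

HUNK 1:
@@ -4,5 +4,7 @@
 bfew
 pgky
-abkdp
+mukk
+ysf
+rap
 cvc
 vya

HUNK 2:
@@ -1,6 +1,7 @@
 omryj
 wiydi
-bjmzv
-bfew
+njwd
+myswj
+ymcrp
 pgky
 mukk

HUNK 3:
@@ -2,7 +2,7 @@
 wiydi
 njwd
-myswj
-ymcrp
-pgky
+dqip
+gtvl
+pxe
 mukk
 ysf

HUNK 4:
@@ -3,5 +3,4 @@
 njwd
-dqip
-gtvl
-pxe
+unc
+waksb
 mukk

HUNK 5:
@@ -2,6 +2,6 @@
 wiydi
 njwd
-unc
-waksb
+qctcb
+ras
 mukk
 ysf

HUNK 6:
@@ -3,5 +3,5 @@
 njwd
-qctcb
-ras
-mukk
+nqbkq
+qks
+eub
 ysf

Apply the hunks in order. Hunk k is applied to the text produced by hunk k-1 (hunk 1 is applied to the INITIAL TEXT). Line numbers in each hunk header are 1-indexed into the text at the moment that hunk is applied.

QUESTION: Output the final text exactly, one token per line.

Answer: omryj
wiydi
njwd
nqbkq
qks
eub
ysf
rap
cvc
vya

Derivation:
Hunk 1: at line 4 remove [abkdp] add [mukk,ysf,rap] -> 10 lines: omryj wiydi bjmzv bfew pgky mukk ysf rap cvc vya
Hunk 2: at line 1 remove [bjmzv,bfew] add [njwd,myswj,ymcrp] -> 11 lines: omryj wiydi njwd myswj ymcrp pgky mukk ysf rap cvc vya
Hunk 3: at line 2 remove [myswj,ymcrp,pgky] add [dqip,gtvl,pxe] -> 11 lines: omryj wiydi njwd dqip gtvl pxe mukk ysf rap cvc vya
Hunk 4: at line 3 remove [dqip,gtvl,pxe] add [unc,waksb] -> 10 lines: omryj wiydi njwd unc waksb mukk ysf rap cvc vya
Hunk 5: at line 2 remove [unc,waksb] add [qctcb,ras] -> 10 lines: omryj wiydi njwd qctcb ras mukk ysf rap cvc vya
Hunk 6: at line 3 remove [qctcb,ras,mukk] add [nqbkq,qks,eub] -> 10 lines: omryj wiydi njwd nqbkq qks eub ysf rap cvc vya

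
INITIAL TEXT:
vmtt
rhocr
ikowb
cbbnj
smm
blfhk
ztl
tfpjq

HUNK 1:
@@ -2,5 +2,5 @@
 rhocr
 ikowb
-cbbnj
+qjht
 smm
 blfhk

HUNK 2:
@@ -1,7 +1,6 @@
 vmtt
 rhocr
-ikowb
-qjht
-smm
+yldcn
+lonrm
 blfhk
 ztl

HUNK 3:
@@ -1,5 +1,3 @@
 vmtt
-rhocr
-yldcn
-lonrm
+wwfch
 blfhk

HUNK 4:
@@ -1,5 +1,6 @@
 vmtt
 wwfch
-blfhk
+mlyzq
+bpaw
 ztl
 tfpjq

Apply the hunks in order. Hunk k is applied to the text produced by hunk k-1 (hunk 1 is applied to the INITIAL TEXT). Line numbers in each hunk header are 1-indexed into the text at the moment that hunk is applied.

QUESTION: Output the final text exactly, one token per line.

Answer: vmtt
wwfch
mlyzq
bpaw
ztl
tfpjq

Derivation:
Hunk 1: at line 2 remove [cbbnj] add [qjht] -> 8 lines: vmtt rhocr ikowb qjht smm blfhk ztl tfpjq
Hunk 2: at line 1 remove [ikowb,qjht,smm] add [yldcn,lonrm] -> 7 lines: vmtt rhocr yldcn lonrm blfhk ztl tfpjq
Hunk 3: at line 1 remove [rhocr,yldcn,lonrm] add [wwfch] -> 5 lines: vmtt wwfch blfhk ztl tfpjq
Hunk 4: at line 1 remove [blfhk] add [mlyzq,bpaw] -> 6 lines: vmtt wwfch mlyzq bpaw ztl tfpjq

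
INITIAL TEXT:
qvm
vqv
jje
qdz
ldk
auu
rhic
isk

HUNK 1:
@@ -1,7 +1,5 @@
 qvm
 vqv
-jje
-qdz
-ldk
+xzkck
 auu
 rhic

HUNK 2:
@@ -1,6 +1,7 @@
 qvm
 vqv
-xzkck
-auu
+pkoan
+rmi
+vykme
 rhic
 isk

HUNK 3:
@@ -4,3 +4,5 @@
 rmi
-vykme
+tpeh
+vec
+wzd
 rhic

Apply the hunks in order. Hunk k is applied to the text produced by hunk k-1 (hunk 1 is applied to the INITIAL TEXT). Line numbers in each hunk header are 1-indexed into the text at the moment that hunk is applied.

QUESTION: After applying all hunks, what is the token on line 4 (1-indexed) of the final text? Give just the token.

Answer: rmi

Derivation:
Hunk 1: at line 1 remove [jje,qdz,ldk] add [xzkck] -> 6 lines: qvm vqv xzkck auu rhic isk
Hunk 2: at line 1 remove [xzkck,auu] add [pkoan,rmi,vykme] -> 7 lines: qvm vqv pkoan rmi vykme rhic isk
Hunk 3: at line 4 remove [vykme] add [tpeh,vec,wzd] -> 9 lines: qvm vqv pkoan rmi tpeh vec wzd rhic isk
Final line 4: rmi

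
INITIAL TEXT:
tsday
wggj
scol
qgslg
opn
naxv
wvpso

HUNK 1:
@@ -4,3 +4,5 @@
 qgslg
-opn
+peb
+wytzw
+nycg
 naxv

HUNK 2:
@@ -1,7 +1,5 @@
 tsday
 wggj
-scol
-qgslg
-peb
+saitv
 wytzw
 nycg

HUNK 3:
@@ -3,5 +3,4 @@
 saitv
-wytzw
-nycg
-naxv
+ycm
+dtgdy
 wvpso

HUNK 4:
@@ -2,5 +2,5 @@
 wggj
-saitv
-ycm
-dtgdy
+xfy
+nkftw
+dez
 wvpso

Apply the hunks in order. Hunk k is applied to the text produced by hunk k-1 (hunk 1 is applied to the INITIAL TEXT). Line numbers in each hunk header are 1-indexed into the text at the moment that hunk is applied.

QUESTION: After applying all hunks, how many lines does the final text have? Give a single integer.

Answer: 6

Derivation:
Hunk 1: at line 4 remove [opn] add [peb,wytzw,nycg] -> 9 lines: tsday wggj scol qgslg peb wytzw nycg naxv wvpso
Hunk 2: at line 1 remove [scol,qgslg,peb] add [saitv] -> 7 lines: tsday wggj saitv wytzw nycg naxv wvpso
Hunk 3: at line 3 remove [wytzw,nycg,naxv] add [ycm,dtgdy] -> 6 lines: tsday wggj saitv ycm dtgdy wvpso
Hunk 4: at line 2 remove [saitv,ycm,dtgdy] add [xfy,nkftw,dez] -> 6 lines: tsday wggj xfy nkftw dez wvpso
Final line count: 6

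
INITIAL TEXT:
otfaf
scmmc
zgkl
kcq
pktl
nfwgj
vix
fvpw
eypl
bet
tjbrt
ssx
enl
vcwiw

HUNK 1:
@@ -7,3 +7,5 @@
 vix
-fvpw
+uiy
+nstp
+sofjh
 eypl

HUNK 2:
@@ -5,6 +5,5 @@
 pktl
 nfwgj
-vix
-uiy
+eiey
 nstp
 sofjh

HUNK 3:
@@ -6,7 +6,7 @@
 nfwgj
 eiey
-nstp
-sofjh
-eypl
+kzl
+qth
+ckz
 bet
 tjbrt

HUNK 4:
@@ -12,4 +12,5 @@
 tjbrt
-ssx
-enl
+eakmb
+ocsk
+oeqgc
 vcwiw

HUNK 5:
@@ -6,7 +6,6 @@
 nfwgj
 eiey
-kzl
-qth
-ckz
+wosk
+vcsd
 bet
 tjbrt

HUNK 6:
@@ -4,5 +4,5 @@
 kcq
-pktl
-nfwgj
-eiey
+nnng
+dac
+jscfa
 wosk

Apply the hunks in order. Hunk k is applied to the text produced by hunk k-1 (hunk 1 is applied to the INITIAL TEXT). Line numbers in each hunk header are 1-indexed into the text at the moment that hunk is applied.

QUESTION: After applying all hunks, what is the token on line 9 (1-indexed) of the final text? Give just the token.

Hunk 1: at line 7 remove [fvpw] add [uiy,nstp,sofjh] -> 16 lines: otfaf scmmc zgkl kcq pktl nfwgj vix uiy nstp sofjh eypl bet tjbrt ssx enl vcwiw
Hunk 2: at line 5 remove [vix,uiy] add [eiey] -> 15 lines: otfaf scmmc zgkl kcq pktl nfwgj eiey nstp sofjh eypl bet tjbrt ssx enl vcwiw
Hunk 3: at line 6 remove [nstp,sofjh,eypl] add [kzl,qth,ckz] -> 15 lines: otfaf scmmc zgkl kcq pktl nfwgj eiey kzl qth ckz bet tjbrt ssx enl vcwiw
Hunk 4: at line 12 remove [ssx,enl] add [eakmb,ocsk,oeqgc] -> 16 lines: otfaf scmmc zgkl kcq pktl nfwgj eiey kzl qth ckz bet tjbrt eakmb ocsk oeqgc vcwiw
Hunk 5: at line 6 remove [kzl,qth,ckz] add [wosk,vcsd] -> 15 lines: otfaf scmmc zgkl kcq pktl nfwgj eiey wosk vcsd bet tjbrt eakmb ocsk oeqgc vcwiw
Hunk 6: at line 4 remove [pktl,nfwgj,eiey] add [nnng,dac,jscfa] -> 15 lines: otfaf scmmc zgkl kcq nnng dac jscfa wosk vcsd bet tjbrt eakmb ocsk oeqgc vcwiw
Final line 9: vcsd

Answer: vcsd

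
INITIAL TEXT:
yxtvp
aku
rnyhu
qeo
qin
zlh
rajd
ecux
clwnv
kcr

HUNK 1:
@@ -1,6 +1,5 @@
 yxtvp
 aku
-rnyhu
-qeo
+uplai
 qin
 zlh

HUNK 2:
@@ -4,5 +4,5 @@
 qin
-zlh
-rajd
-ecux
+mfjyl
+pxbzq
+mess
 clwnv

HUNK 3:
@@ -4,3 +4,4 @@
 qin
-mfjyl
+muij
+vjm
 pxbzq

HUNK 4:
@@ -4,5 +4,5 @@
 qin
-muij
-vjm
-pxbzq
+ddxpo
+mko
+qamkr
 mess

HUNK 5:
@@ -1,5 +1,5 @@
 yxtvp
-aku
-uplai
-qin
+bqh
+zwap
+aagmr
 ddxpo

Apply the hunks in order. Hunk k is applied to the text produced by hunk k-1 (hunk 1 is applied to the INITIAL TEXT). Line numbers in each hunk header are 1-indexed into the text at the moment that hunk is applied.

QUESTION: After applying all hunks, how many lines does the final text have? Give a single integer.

Answer: 10

Derivation:
Hunk 1: at line 1 remove [rnyhu,qeo] add [uplai] -> 9 lines: yxtvp aku uplai qin zlh rajd ecux clwnv kcr
Hunk 2: at line 4 remove [zlh,rajd,ecux] add [mfjyl,pxbzq,mess] -> 9 lines: yxtvp aku uplai qin mfjyl pxbzq mess clwnv kcr
Hunk 3: at line 4 remove [mfjyl] add [muij,vjm] -> 10 lines: yxtvp aku uplai qin muij vjm pxbzq mess clwnv kcr
Hunk 4: at line 4 remove [muij,vjm,pxbzq] add [ddxpo,mko,qamkr] -> 10 lines: yxtvp aku uplai qin ddxpo mko qamkr mess clwnv kcr
Hunk 5: at line 1 remove [aku,uplai,qin] add [bqh,zwap,aagmr] -> 10 lines: yxtvp bqh zwap aagmr ddxpo mko qamkr mess clwnv kcr
Final line count: 10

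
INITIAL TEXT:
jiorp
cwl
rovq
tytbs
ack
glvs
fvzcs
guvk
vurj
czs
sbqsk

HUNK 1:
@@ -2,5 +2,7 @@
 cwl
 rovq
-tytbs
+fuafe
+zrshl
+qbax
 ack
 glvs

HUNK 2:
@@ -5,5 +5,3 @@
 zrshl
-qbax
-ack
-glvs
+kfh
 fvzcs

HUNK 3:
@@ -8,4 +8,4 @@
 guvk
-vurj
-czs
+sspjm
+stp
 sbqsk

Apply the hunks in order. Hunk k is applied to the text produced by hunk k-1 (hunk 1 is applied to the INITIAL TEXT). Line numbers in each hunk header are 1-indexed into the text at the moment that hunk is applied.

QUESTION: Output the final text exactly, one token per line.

Hunk 1: at line 2 remove [tytbs] add [fuafe,zrshl,qbax] -> 13 lines: jiorp cwl rovq fuafe zrshl qbax ack glvs fvzcs guvk vurj czs sbqsk
Hunk 2: at line 5 remove [qbax,ack,glvs] add [kfh] -> 11 lines: jiorp cwl rovq fuafe zrshl kfh fvzcs guvk vurj czs sbqsk
Hunk 3: at line 8 remove [vurj,czs] add [sspjm,stp] -> 11 lines: jiorp cwl rovq fuafe zrshl kfh fvzcs guvk sspjm stp sbqsk

Answer: jiorp
cwl
rovq
fuafe
zrshl
kfh
fvzcs
guvk
sspjm
stp
sbqsk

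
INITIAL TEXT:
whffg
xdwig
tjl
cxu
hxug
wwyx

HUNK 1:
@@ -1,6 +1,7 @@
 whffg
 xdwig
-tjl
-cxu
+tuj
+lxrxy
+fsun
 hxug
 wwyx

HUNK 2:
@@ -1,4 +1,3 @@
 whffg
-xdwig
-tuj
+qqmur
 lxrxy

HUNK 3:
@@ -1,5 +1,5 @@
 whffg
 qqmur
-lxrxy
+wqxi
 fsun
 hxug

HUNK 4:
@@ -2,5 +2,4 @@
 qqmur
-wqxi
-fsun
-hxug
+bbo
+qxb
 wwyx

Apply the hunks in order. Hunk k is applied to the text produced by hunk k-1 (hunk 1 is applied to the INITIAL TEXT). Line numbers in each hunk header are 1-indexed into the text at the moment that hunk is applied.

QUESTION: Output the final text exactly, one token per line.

Answer: whffg
qqmur
bbo
qxb
wwyx

Derivation:
Hunk 1: at line 1 remove [tjl,cxu] add [tuj,lxrxy,fsun] -> 7 lines: whffg xdwig tuj lxrxy fsun hxug wwyx
Hunk 2: at line 1 remove [xdwig,tuj] add [qqmur] -> 6 lines: whffg qqmur lxrxy fsun hxug wwyx
Hunk 3: at line 1 remove [lxrxy] add [wqxi] -> 6 lines: whffg qqmur wqxi fsun hxug wwyx
Hunk 4: at line 2 remove [wqxi,fsun,hxug] add [bbo,qxb] -> 5 lines: whffg qqmur bbo qxb wwyx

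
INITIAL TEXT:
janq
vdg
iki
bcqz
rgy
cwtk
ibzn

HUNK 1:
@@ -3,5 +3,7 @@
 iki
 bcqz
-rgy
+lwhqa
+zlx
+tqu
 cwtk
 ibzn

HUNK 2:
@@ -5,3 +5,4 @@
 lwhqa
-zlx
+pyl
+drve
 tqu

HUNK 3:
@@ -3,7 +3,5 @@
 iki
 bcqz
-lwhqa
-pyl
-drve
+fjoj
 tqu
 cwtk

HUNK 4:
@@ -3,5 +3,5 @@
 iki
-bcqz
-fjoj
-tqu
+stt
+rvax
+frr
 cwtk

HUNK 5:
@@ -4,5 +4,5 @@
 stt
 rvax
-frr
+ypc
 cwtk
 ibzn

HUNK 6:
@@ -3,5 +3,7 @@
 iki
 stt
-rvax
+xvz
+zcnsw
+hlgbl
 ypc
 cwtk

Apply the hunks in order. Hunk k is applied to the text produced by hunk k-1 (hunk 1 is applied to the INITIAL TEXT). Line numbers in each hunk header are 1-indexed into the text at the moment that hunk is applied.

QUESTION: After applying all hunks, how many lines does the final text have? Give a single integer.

Hunk 1: at line 3 remove [rgy] add [lwhqa,zlx,tqu] -> 9 lines: janq vdg iki bcqz lwhqa zlx tqu cwtk ibzn
Hunk 2: at line 5 remove [zlx] add [pyl,drve] -> 10 lines: janq vdg iki bcqz lwhqa pyl drve tqu cwtk ibzn
Hunk 3: at line 3 remove [lwhqa,pyl,drve] add [fjoj] -> 8 lines: janq vdg iki bcqz fjoj tqu cwtk ibzn
Hunk 4: at line 3 remove [bcqz,fjoj,tqu] add [stt,rvax,frr] -> 8 lines: janq vdg iki stt rvax frr cwtk ibzn
Hunk 5: at line 4 remove [frr] add [ypc] -> 8 lines: janq vdg iki stt rvax ypc cwtk ibzn
Hunk 6: at line 3 remove [rvax] add [xvz,zcnsw,hlgbl] -> 10 lines: janq vdg iki stt xvz zcnsw hlgbl ypc cwtk ibzn
Final line count: 10

Answer: 10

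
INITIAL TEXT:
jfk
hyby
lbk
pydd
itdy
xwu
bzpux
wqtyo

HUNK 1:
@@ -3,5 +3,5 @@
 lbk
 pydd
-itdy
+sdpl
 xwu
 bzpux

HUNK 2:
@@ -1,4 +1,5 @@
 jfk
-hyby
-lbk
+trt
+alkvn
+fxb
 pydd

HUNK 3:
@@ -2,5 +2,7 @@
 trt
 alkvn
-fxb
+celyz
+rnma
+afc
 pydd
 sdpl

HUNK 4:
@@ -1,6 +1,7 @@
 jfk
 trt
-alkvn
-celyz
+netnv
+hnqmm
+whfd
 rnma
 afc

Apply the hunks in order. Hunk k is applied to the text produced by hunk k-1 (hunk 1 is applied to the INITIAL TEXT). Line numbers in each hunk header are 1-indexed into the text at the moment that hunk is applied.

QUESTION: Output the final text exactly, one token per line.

Hunk 1: at line 3 remove [itdy] add [sdpl] -> 8 lines: jfk hyby lbk pydd sdpl xwu bzpux wqtyo
Hunk 2: at line 1 remove [hyby,lbk] add [trt,alkvn,fxb] -> 9 lines: jfk trt alkvn fxb pydd sdpl xwu bzpux wqtyo
Hunk 3: at line 2 remove [fxb] add [celyz,rnma,afc] -> 11 lines: jfk trt alkvn celyz rnma afc pydd sdpl xwu bzpux wqtyo
Hunk 4: at line 1 remove [alkvn,celyz] add [netnv,hnqmm,whfd] -> 12 lines: jfk trt netnv hnqmm whfd rnma afc pydd sdpl xwu bzpux wqtyo

Answer: jfk
trt
netnv
hnqmm
whfd
rnma
afc
pydd
sdpl
xwu
bzpux
wqtyo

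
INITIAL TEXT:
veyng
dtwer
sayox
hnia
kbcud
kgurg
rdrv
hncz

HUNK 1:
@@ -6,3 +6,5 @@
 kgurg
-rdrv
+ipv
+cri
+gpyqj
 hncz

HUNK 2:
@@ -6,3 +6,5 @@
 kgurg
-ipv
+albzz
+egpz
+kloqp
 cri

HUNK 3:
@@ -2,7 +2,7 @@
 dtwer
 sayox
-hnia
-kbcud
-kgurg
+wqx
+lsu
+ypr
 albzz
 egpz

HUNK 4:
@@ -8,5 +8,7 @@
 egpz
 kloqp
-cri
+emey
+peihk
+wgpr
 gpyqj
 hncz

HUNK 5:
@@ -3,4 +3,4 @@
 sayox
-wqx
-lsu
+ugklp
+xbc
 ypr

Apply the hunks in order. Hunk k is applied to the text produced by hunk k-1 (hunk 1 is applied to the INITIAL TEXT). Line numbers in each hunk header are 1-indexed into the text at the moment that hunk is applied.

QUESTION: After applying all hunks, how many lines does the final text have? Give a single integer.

Answer: 14

Derivation:
Hunk 1: at line 6 remove [rdrv] add [ipv,cri,gpyqj] -> 10 lines: veyng dtwer sayox hnia kbcud kgurg ipv cri gpyqj hncz
Hunk 2: at line 6 remove [ipv] add [albzz,egpz,kloqp] -> 12 lines: veyng dtwer sayox hnia kbcud kgurg albzz egpz kloqp cri gpyqj hncz
Hunk 3: at line 2 remove [hnia,kbcud,kgurg] add [wqx,lsu,ypr] -> 12 lines: veyng dtwer sayox wqx lsu ypr albzz egpz kloqp cri gpyqj hncz
Hunk 4: at line 8 remove [cri] add [emey,peihk,wgpr] -> 14 lines: veyng dtwer sayox wqx lsu ypr albzz egpz kloqp emey peihk wgpr gpyqj hncz
Hunk 5: at line 3 remove [wqx,lsu] add [ugklp,xbc] -> 14 lines: veyng dtwer sayox ugklp xbc ypr albzz egpz kloqp emey peihk wgpr gpyqj hncz
Final line count: 14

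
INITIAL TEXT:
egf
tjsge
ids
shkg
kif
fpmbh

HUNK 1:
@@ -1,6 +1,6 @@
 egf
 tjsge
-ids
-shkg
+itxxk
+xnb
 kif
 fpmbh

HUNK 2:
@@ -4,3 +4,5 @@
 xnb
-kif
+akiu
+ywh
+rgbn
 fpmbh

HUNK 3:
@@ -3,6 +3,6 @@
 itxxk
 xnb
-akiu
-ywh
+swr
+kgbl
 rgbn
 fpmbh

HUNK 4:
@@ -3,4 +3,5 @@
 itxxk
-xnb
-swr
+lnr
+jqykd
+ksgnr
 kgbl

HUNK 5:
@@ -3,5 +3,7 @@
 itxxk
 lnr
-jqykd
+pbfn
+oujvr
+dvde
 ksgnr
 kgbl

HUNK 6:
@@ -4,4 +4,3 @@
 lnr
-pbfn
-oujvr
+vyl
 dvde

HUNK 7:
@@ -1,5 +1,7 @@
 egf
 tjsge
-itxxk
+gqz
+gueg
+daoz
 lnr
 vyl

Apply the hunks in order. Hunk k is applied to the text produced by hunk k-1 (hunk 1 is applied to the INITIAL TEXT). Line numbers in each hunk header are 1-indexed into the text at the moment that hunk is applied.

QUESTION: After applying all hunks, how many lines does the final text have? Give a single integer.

Answer: 12

Derivation:
Hunk 1: at line 1 remove [ids,shkg] add [itxxk,xnb] -> 6 lines: egf tjsge itxxk xnb kif fpmbh
Hunk 2: at line 4 remove [kif] add [akiu,ywh,rgbn] -> 8 lines: egf tjsge itxxk xnb akiu ywh rgbn fpmbh
Hunk 3: at line 3 remove [akiu,ywh] add [swr,kgbl] -> 8 lines: egf tjsge itxxk xnb swr kgbl rgbn fpmbh
Hunk 4: at line 3 remove [xnb,swr] add [lnr,jqykd,ksgnr] -> 9 lines: egf tjsge itxxk lnr jqykd ksgnr kgbl rgbn fpmbh
Hunk 5: at line 3 remove [jqykd] add [pbfn,oujvr,dvde] -> 11 lines: egf tjsge itxxk lnr pbfn oujvr dvde ksgnr kgbl rgbn fpmbh
Hunk 6: at line 4 remove [pbfn,oujvr] add [vyl] -> 10 lines: egf tjsge itxxk lnr vyl dvde ksgnr kgbl rgbn fpmbh
Hunk 7: at line 1 remove [itxxk] add [gqz,gueg,daoz] -> 12 lines: egf tjsge gqz gueg daoz lnr vyl dvde ksgnr kgbl rgbn fpmbh
Final line count: 12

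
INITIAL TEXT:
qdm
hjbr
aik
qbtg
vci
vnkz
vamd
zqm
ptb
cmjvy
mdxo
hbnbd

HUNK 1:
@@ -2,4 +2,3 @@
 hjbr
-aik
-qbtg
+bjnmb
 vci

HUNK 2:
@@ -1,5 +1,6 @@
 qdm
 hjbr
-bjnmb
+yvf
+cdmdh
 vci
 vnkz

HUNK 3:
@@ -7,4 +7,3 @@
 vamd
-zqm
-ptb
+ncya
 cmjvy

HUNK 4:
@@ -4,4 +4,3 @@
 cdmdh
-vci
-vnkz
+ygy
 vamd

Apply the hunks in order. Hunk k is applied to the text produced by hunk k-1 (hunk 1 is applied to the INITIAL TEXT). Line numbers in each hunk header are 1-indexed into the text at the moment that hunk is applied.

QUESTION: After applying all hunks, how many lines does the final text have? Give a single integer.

Answer: 10

Derivation:
Hunk 1: at line 2 remove [aik,qbtg] add [bjnmb] -> 11 lines: qdm hjbr bjnmb vci vnkz vamd zqm ptb cmjvy mdxo hbnbd
Hunk 2: at line 1 remove [bjnmb] add [yvf,cdmdh] -> 12 lines: qdm hjbr yvf cdmdh vci vnkz vamd zqm ptb cmjvy mdxo hbnbd
Hunk 3: at line 7 remove [zqm,ptb] add [ncya] -> 11 lines: qdm hjbr yvf cdmdh vci vnkz vamd ncya cmjvy mdxo hbnbd
Hunk 4: at line 4 remove [vci,vnkz] add [ygy] -> 10 lines: qdm hjbr yvf cdmdh ygy vamd ncya cmjvy mdxo hbnbd
Final line count: 10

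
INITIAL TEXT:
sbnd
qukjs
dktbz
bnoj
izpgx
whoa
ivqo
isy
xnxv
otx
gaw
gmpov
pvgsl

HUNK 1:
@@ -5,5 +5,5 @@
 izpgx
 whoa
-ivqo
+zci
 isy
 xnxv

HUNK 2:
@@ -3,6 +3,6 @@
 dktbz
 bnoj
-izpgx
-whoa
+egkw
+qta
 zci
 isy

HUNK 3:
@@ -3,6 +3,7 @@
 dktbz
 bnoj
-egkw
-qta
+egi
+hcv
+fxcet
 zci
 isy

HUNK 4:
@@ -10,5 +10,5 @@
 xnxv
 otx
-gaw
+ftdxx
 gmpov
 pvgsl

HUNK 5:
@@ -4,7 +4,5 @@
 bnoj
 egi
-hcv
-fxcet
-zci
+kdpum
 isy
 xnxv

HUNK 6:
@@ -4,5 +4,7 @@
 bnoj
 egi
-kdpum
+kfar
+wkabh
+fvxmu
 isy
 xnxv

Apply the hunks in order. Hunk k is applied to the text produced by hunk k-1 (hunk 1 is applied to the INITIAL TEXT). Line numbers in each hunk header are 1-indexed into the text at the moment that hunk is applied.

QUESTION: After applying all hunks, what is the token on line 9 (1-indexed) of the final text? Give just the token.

Answer: isy

Derivation:
Hunk 1: at line 5 remove [ivqo] add [zci] -> 13 lines: sbnd qukjs dktbz bnoj izpgx whoa zci isy xnxv otx gaw gmpov pvgsl
Hunk 2: at line 3 remove [izpgx,whoa] add [egkw,qta] -> 13 lines: sbnd qukjs dktbz bnoj egkw qta zci isy xnxv otx gaw gmpov pvgsl
Hunk 3: at line 3 remove [egkw,qta] add [egi,hcv,fxcet] -> 14 lines: sbnd qukjs dktbz bnoj egi hcv fxcet zci isy xnxv otx gaw gmpov pvgsl
Hunk 4: at line 10 remove [gaw] add [ftdxx] -> 14 lines: sbnd qukjs dktbz bnoj egi hcv fxcet zci isy xnxv otx ftdxx gmpov pvgsl
Hunk 5: at line 4 remove [hcv,fxcet,zci] add [kdpum] -> 12 lines: sbnd qukjs dktbz bnoj egi kdpum isy xnxv otx ftdxx gmpov pvgsl
Hunk 6: at line 4 remove [kdpum] add [kfar,wkabh,fvxmu] -> 14 lines: sbnd qukjs dktbz bnoj egi kfar wkabh fvxmu isy xnxv otx ftdxx gmpov pvgsl
Final line 9: isy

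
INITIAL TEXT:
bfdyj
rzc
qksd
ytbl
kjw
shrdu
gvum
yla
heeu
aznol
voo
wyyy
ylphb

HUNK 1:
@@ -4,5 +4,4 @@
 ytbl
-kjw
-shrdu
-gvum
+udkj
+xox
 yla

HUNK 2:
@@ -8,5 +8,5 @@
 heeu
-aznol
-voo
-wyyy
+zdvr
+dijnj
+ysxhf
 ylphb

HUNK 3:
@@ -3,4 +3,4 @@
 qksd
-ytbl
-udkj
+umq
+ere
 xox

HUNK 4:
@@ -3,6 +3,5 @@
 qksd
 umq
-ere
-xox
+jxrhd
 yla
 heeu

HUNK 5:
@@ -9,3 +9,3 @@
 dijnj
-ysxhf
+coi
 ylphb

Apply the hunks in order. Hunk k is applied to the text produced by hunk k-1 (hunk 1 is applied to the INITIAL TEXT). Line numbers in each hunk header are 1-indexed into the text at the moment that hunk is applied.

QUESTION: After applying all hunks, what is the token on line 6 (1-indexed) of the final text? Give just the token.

Hunk 1: at line 4 remove [kjw,shrdu,gvum] add [udkj,xox] -> 12 lines: bfdyj rzc qksd ytbl udkj xox yla heeu aznol voo wyyy ylphb
Hunk 2: at line 8 remove [aznol,voo,wyyy] add [zdvr,dijnj,ysxhf] -> 12 lines: bfdyj rzc qksd ytbl udkj xox yla heeu zdvr dijnj ysxhf ylphb
Hunk 3: at line 3 remove [ytbl,udkj] add [umq,ere] -> 12 lines: bfdyj rzc qksd umq ere xox yla heeu zdvr dijnj ysxhf ylphb
Hunk 4: at line 3 remove [ere,xox] add [jxrhd] -> 11 lines: bfdyj rzc qksd umq jxrhd yla heeu zdvr dijnj ysxhf ylphb
Hunk 5: at line 9 remove [ysxhf] add [coi] -> 11 lines: bfdyj rzc qksd umq jxrhd yla heeu zdvr dijnj coi ylphb
Final line 6: yla

Answer: yla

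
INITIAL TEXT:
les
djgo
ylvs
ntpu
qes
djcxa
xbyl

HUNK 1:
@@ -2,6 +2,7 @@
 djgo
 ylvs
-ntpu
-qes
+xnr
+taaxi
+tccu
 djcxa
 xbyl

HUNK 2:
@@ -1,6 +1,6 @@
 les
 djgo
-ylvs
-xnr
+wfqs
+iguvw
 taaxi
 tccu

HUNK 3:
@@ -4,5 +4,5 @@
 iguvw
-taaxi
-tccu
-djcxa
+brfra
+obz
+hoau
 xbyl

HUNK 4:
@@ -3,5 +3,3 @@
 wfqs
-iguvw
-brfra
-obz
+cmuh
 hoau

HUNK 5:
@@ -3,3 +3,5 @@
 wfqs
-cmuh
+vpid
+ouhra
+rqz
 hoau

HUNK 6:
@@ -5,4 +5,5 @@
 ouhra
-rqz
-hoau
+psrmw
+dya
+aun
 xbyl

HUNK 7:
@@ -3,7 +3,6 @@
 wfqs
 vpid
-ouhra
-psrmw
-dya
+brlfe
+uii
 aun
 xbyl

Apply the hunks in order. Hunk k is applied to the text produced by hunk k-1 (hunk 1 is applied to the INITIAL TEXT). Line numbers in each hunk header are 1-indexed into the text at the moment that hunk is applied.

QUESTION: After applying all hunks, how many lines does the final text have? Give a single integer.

Hunk 1: at line 2 remove [ntpu,qes] add [xnr,taaxi,tccu] -> 8 lines: les djgo ylvs xnr taaxi tccu djcxa xbyl
Hunk 2: at line 1 remove [ylvs,xnr] add [wfqs,iguvw] -> 8 lines: les djgo wfqs iguvw taaxi tccu djcxa xbyl
Hunk 3: at line 4 remove [taaxi,tccu,djcxa] add [brfra,obz,hoau] -> 8 lines: les djgo wfqs iguvw brfra obz hoau xbyl
Hunk 4: at line 3 remove [iguvw,brfra,obz] add [cmuh] -> 6 lines: les djgo wfqs cmuh hoau xbyl
Hunk 5: at line 3 remove [cmuh] add [vpid,ouhra,rqz] -> 8 lines: les djgo wfqs vpid ouhra rqz hoau xbyl
Hunk 6: at line 5 remove [rqz,hoau] add [psrmw,dya,aun] -> 9 lines: les djgo wfqs vpid ouhra psrmw dya aun xbyl
Hunk 7: at line 3 remove [ouhra,psrmw,dya] add [brlfe,uii] -> 8 lines: les djgo wfqs vpid brlfe uii aun xbyl
Final line count: 8

Answer: 8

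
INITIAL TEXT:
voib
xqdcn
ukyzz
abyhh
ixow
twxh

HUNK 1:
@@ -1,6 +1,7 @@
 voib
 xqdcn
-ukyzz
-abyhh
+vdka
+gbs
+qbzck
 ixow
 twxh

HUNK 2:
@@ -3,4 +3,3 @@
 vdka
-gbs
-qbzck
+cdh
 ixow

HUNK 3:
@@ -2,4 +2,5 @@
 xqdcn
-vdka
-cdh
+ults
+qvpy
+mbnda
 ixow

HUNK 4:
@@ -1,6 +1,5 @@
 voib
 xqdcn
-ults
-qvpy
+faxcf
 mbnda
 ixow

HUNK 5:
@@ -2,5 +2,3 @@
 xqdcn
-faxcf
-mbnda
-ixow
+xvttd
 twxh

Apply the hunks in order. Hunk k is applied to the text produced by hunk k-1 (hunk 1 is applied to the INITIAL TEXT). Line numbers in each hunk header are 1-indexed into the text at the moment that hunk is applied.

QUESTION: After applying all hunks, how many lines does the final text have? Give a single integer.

Answer: 4

Derivation:
Hunk 1: at line 1 remove [ukyzz,abyhh] add [vdka,gbs,qbzck] -> 7 lines: voib xqdcn vdka gbs qbzck ixow twxh
Hunk 2: at line 3 remove [gbs,qbzck] add [cdh] -> 6 lines: voib xqdcn vdka cdh ixow twxh
Hunk 3: at line 2 remove [vdka,cdh] add [ults,qvpy,mbnda] -> 7 lines: voib xqdcn ults qvpy mbnda ixow twxh
Hunk 4: at line 1 remove [ults,qvpy] add [faxcf] -> 6 lines: voib xqdcn faxcf mbnda ixow twxh
Hunk 5: at line 2 remove [faxcf,mbnda,ixow] add [xvttd] -> 4 lines: voib xqdcn xvttd twxh
Final line count: 4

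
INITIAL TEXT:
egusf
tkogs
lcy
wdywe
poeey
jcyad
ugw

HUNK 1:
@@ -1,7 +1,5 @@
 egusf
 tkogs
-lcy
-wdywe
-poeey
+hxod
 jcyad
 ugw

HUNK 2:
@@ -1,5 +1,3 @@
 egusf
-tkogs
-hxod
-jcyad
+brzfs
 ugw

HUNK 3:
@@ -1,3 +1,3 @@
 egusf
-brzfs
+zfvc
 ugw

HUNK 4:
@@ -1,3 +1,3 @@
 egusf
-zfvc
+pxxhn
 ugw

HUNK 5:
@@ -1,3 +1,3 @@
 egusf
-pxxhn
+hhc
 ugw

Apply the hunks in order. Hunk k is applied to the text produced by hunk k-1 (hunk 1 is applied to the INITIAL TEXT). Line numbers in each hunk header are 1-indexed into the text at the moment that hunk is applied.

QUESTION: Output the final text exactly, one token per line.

Hunk 1: at line 1 remove [lcy,wdywe,poeey] add [hxod] -> 5 lines: egusf tkogs hxod jcyad ugw
Hunk 2: at line 1 remove [tkogs,hxod,jcyad] add [brzfs] -> 3 lines: egusf brzfs ugw
Hunk 3: at line 1 remove [brzfs] add [zfvc] -> 3 lines: egusf zfvc ugw
Hunk 4: at line 1 remove [zfvc] add [pxxhn] -> 3 lines: egusf pxxhn ugw
Hunk 5: at line 1 remove [pxxhn] add [hhc] -> 3 lines: egusf hhc ugw

Answer: egusf
hhc
ugw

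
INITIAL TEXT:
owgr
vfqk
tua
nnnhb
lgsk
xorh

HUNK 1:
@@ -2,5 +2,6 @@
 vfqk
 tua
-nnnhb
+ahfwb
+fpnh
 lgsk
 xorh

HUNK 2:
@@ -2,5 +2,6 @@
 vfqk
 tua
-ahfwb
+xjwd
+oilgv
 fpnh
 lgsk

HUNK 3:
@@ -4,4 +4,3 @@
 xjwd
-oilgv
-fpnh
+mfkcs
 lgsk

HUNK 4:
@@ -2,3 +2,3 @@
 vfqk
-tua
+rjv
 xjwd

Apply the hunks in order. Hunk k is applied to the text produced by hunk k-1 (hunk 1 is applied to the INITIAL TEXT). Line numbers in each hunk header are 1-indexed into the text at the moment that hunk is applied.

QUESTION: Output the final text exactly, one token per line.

Hunk 1: at line 2 remove [nnnhb] add [ahfwb,fpnh] -> 7 lines: owgr vfqk tua ahfwb fpnh lgsk xorh
Hunk 2: at line 2 remove [ahfwb] add [xjwd,oilgv] -> 8 lines: owgr vfqk tua xjwd oilgv fpnh lgsk xorh
Hunk 3: at line 4 remove [oilgv,fpnh] add [mfkcs] -> 7 lines: owgr vfqk tua xjwd mfkcs lgsk xorh
Hunk 4: at line 2 remove [tua] add [rjv] -> 7 lines: owgr vfqk rjv xjwd mfkcs lgsk xorh

Answer: owgr
vfqk
rjv
xjwd
mfkcs
lgsk
xorh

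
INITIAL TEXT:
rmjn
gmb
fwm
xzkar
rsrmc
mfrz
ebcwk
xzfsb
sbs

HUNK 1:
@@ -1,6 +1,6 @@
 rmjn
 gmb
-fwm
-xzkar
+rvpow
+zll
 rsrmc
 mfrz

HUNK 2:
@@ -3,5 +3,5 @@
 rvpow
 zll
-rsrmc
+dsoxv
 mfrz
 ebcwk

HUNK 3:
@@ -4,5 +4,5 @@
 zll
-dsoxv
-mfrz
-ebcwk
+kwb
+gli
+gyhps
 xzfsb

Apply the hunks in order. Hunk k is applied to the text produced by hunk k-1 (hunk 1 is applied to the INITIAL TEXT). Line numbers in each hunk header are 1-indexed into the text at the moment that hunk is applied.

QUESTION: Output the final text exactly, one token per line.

Answer: rmjn
gmb
rvpow
zll
kwb
gli
gyhps
xzfsb
sbs

Derivation:
Hunk 1: at line 1 remove [fwm,xzkar] add [rvpow,zll] -> 9 lines: rmjn gmb rvpow zll rsrmc mfrz ebcwk xzfsb sbs
Hunk 2: at line 3 remove [rsrmc] add [dsoxv] -> 9 lines: rmjn gmb rvpow zll dsoxv mfrz ebcwk xzfsb sbs
Hunk 3: at line 4 remove [dsoxv,mfrz,ebcwk] add [kwb,gli,gyhps] -> 9 lines: rmjn gmb rvpow zll kwb gli gyhps xzfsb sbs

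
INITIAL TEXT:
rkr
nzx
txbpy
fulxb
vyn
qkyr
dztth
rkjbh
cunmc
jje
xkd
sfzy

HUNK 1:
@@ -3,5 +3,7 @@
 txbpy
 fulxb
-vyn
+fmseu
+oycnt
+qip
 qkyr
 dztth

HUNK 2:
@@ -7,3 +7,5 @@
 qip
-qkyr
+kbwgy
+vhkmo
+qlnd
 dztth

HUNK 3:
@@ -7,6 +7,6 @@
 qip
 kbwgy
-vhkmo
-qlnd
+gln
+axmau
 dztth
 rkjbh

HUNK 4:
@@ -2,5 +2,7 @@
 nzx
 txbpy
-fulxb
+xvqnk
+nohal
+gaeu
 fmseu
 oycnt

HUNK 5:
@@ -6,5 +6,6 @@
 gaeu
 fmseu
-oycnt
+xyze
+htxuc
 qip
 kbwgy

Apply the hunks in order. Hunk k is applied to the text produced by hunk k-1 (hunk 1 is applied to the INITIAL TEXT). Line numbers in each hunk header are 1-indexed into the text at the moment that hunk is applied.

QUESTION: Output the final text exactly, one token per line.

Answer: rkr
nzx
txbpy
xvqnk
nohal
gaeu
fmseu
xyze
htxuc
qip
kbwgy
gln
axmau
dztth
rkjbh
cunmc
jje
xkd
sfzy

Derivation:
Hunk 1: at line 3 remove [vyn] add [fmseu,oycnt,qip] -> 14 lines: rkr nzx txbpy fulxb fmseu oycnt qip qkyr dztth rkjbh cunmc jje xkd sfzy
Hunk 2: at line 7 remove [qkyr] add [kbwgy,vhkmo,qlnd] -> 16 lines: rkr nzx txbpy fulxb fmseu oycnt qip kbwgy vhkmo qlnd dztth rkjbh cunmc jje xkd sfzy
Hunk 3: at line 7 remove [vhkmo,qlnd] add [gln,axmau] -> 16 lines: rkr nzx txbpy fulxb fmseu oycnt qip kbwgy gln axmau dztth rkjbh cunmc jje xkd sfzy
Hunk 4: at line 2 remove [fulxb] add [xvqnk,nohal,gaeu] -> 18 lines: rkr nzx txbpy xvqnk nohal gaeu fmseu oycnt qip kbwgy gln axmau dztth rkjbh cunmc jje xkd sfzy
Hunk 5: at line 6 remove [oycnt] add [xyze,htxuc] -> 19 lines: rkr nzx txbpy xvqnk nohal gaeu fmseu xyze htxuc qip kbwgy gln axmau dztth rkjbh cunmc jje xkd sfzy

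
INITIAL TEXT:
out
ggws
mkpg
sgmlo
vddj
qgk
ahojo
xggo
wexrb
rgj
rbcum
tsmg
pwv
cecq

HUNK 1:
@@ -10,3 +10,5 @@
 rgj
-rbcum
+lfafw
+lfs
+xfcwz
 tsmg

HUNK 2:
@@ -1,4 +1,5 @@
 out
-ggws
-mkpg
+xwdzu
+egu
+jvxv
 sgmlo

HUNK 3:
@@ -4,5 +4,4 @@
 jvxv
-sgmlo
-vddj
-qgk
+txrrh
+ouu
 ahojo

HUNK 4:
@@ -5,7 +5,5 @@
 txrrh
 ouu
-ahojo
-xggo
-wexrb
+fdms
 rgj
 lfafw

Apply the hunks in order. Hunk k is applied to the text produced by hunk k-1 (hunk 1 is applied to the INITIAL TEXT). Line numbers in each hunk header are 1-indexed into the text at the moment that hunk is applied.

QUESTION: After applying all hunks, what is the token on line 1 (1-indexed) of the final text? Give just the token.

Answer: out

Derivation:
Hunk 1: at line 10 remove [rbcum] add [lfafw,lfs,xfcwz] -> 16 lines: out ggws mkpg sgmlo vddj qgk ahojo xggo wexrb rgj lfafw lfs xfcwz tsmg pwv cecq
Hunk 2: at line 1 remove [ggws,mkpg] add [xwdzu,egu,jvxv] -> 17 lines: out xwdzu egu jvxv sgmlo vddj qgk ahojo xggo wexrb rgj lfafw lfs xfcwz tsmg pwv cecq
Hunk 3: at line 4 remove [sgmlo,vddj,qgk] add [txrrh,ouu] -> 16 lines: out xwdzu egu jvxv txrrh ouu ahojo xggo wexrb rgj lfafw lfs xfcwz tsmg pwv cecq
Hunk 4: at line 5 remove [ahojo,xggo,wexrb] add [fdms] -> 14 lines: out xwdzu egu jvxv txrrh ouu fdms rgj lfafw lfs xfcwz tsmg pwv cecq
Final line 1: out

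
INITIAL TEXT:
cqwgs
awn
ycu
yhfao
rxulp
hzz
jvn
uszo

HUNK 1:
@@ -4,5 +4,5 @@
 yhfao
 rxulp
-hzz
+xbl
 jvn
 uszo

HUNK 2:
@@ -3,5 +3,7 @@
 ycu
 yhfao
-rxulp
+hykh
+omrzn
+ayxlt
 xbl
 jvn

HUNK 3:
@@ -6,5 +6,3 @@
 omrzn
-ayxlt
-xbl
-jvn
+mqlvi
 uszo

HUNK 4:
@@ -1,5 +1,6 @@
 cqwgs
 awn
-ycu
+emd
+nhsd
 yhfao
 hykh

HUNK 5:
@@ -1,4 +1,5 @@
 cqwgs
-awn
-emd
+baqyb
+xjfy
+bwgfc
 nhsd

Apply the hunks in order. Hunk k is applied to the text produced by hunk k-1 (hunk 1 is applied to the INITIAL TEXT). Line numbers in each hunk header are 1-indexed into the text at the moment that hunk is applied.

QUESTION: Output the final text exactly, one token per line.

Hunk 1: at line 4 remove [hzz] add [xbl] -> 8 lines: cqwgs awn ycu yhfao rxulp xbl jvn uszo
Hunk 2: at line 3 remove [rxulp] add [hykh,omrzn,ayxlt] -> 10 lines: cqwgs awn ycu yhfao hykh omrzn ayxlt xbl jvn uszo
Hunk 3: at line 6 remove [ayxlt,xbl,jvn] add [mqlvi] -> 8 lines: cqwgs awn ycu yhfao hykh omrzn mqlvi uszo
Hunk 4: at line 1 remove [ycu] add [emd,nhsd] -> 9 lines: cqwgs awn emd nhsd yhfao hykh omrzn mqlvi uszo
Hunk 5: at line 1 remove [awn,emd] add [baqyb,xjfy,bwgfc] -> 10 lines: cqwgs baqyb xjfy bwgfc nhsd yhfao hykh omrzn mqlvi uszo

Answer: cqwgs
baqyb
xjfy
bwgfc
nhsd
yhfao
hykh
omrzn
mqlvi
uszo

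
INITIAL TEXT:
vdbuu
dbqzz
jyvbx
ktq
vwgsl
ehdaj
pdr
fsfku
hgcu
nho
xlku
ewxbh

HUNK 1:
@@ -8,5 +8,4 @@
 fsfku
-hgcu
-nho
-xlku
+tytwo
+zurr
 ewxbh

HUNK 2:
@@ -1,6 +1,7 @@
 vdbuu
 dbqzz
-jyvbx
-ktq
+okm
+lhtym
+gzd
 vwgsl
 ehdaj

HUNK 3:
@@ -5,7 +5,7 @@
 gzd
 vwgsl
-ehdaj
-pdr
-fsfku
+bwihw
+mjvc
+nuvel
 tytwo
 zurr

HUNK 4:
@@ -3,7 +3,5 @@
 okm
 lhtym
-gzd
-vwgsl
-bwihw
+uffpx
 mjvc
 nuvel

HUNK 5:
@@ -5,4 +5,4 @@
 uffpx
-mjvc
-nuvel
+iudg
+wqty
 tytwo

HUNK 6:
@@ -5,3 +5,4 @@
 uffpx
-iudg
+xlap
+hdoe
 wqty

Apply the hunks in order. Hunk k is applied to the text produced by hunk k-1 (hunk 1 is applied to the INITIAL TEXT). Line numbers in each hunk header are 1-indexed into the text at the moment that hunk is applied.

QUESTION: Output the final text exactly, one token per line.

Hunk 1: at line 8 remove [hgcu,nho,xlku] add [tytwo,zurr] -> 11 lines: vdbuu dbqzz jyvbx ktq vwgsl ehdaj pdr fsfku tytwo zurr ewxbh
Hunk 2: at line 1 remove [jyvbx,ktq] add [okm,lhtym,gzd] -> 12 lines: vdbuu dbqzz okm lhtym gzd vwgsl ehdaj pdr fsfku tytwo zurr ewxbh
Hunk 3: at line 5 remove [ehdaj,pdr,fsfku] add [bwihw,mjvc,nuvel] -> 12 lines: vdbuu dbqzz okm lhtym gzd vwgsl bwihw mjvc nuvel tytwo zurr ewxbh
Hunk 4: at line 3 remove [gzd,vwgsl,bwihw] add [uffpx] -> 10 lines: vdbuu dbqzz okm lhtym uffpx mjvc nuvel tytwo zurr ewxbh
Hunk 5: at line 5 remove [mjvc,nuvel] add [iudg,wqty] -> 10 lines: vdbuu dbqzz okm lhtym uffpx iudg wqty tytwo zurr ewxbh
Hunk 6: at line 5 remove [iudg] add [xlap,hdoe] -> 11 lines: vdbuu dbqzz okm lhtym uffpx xlap hdoe wqty tytwo zurr ewxbh

Answer: vdbuu
dbqzz
okm
lhtym
uffpx
xlap
hdoe
wqty
tytwo
zurr
ewxbh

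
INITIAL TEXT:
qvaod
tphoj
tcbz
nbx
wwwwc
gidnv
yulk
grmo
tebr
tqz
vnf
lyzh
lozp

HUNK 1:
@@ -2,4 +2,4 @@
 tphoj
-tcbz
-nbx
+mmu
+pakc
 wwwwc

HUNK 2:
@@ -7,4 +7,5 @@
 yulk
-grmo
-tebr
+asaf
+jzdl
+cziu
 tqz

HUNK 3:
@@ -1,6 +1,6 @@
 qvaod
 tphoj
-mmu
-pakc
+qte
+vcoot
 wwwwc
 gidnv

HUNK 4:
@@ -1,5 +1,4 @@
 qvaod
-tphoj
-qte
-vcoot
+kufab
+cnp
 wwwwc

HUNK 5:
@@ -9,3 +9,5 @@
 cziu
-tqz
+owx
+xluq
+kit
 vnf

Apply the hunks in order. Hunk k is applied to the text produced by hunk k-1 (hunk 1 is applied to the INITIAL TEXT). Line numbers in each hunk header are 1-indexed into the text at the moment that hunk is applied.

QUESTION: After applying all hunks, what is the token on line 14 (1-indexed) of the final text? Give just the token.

Answer: lyzh

Derivation:
Hunk 1: at line 2 remove [tcbz,nbx] add [mmu,pakc] -> 13 lines: qvaod tphoj mmu pakc wwwwc gidnv yulk grmo tebr tqz vnf lyzh lozp
Hunk 2: at line 7 remove [grmo,tebr] add [asaf,jzdl,cziu] -> 14 lines: qvaod tphoj mmu pakc wwwwc gidnv yulk asaf jzdl cziu tqz vnf lyzh lozp
Hunk 3: at line 1 remove [mmu,pakc] add [qte,vcoot] -> 14 lines: qvaod tphoj qte vcoot wwwwc gidnv yulk asaf jzdl cziu tqz vnf lyzh lozp
Hunk 4: at line 1 remove [tphoj,qte,vcoot] add [kufab,cnp] -> 13 lines: qvaod kufab cnp wwwwc gidnv yulk asaf jzdl cziu tqz vnf lyzh lozp
Hunk 5: at line 9 remove [tqz] add [owx,xluq,kit] -> 15 lines: qvaod kufab cnp wwwwc gidnv yulk asaf jzdl cziu owx xluq kit vnf lyzh lozp
Final line 14: lyzh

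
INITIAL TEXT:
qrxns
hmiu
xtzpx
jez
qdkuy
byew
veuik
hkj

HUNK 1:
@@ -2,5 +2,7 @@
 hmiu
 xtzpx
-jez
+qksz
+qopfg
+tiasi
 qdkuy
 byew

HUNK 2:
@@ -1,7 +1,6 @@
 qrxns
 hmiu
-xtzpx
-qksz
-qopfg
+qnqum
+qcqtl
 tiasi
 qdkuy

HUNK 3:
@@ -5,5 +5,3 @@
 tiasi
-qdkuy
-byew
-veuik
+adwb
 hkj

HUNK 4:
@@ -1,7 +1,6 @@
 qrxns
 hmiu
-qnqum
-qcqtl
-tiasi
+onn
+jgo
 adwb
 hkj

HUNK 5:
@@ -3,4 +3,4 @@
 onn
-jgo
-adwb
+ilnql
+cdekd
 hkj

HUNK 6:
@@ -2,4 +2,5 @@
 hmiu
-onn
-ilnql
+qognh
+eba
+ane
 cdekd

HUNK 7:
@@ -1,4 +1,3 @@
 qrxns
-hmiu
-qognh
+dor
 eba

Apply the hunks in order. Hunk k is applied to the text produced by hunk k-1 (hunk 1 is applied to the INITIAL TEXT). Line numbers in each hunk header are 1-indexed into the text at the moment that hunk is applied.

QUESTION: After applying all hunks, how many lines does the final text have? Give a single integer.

Hunk 1: at line 2 remove [jez] add [qksz,qopfg,tiasi] -> 10 lines: qrxns hmiu xtzpx qksz qopfg tiasi qdkuy byew veuik hkj
Hunk 2: at line 1 remove [xtzpx,qksz,qopfg] add [qnqum,qcqtl] -> 9 lines: qrxns hmiu qnqum qcqtl tiasi qdkuy byew veuik hkj
Hunk 3: at line 5 remove [qdkuy,byew,veuik] add [adwb] -> 7 lines: qrxns hmiu qnqum qcqtl tiasi adwb hkj
Hunk 4: at line 1 remove [qnqum,qcqtl,tiasi] add [onn,jgo] -> 6 lines: qrxns hmiu onn jgo adwb hkj
Hunk 5: at line 3 remove [jgo,adwb] add [ilnql,cdekd] -> 6 lines: qrxns hmiu onn ilnql cdekd hkj
Hunk 6: at line 2 remove [onn,ilnql] add [qognh,eba,ane] -> 7 lines: qrxns hmiu qognh eba ane cdekd hkj
Hunk 7: at line 1 remove [hmiu,qognh] add [dor] -> 6 lines: qrxns dor eba ane cdekd hkj
Final line count: 6

Answer: 6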